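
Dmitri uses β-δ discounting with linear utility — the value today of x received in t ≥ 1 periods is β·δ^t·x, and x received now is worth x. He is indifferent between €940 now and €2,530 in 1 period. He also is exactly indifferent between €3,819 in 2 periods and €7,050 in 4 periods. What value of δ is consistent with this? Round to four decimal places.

δ ≈ 0.7360

The second indifference involves only future payoffs, so β cancels: β·δ^2·3819 = β·δ^4·7050, giving δ^2 = 3819/7050 = 0.54170, so δ = 0.73600.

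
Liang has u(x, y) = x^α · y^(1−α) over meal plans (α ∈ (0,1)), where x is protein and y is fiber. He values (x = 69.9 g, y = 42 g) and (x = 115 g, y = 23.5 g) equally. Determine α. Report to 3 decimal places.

α ≈ 0.538

Indifference: 69.9^α · 42^(1−α) = 115^α · 23.5^(1−α).
Rearrange to (69.9/115)^α = (23.5/42)^(1−α) and take logs: α·-0.497866 = (1−α)·-0.580669.
So α/(1−α) = (-0.580669)/(-0.497866) = 1.166316, and α = 1.166316/2.166316 ≈ 0.538.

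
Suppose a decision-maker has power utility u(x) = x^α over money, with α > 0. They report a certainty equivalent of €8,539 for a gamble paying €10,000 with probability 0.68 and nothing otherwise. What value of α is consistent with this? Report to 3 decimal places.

α ≈ 2.442

Since u(0) = 0, the lottery's EU is 0.68·10000^α.
Equating: 8539^α = 0.68·10000^α, i.e. 0.8539^α = 0.68.
Taking logs: α·ln(8539/10000) = ln(0.68), so α = -0.385662 / -0.157941 ≈ 2.442.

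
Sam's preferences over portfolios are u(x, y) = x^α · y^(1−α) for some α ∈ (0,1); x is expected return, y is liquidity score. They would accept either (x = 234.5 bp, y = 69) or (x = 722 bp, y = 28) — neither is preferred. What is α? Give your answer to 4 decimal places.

α ≈ 0.4451

Indifference: 234.5^α · 69^(1−α) = 722^α · 28^(1−α).
Rearrange to (234.5/722)^α = (28/69)^(1−α) and take logs: α·-1.1245696 = (1−α)·-0.9019020.
So α/(1−α) = (-0.9019020)/(-1.1245696) = 0.8019975, and α = 0.8019975/1.8019975 ≈ 0.4451.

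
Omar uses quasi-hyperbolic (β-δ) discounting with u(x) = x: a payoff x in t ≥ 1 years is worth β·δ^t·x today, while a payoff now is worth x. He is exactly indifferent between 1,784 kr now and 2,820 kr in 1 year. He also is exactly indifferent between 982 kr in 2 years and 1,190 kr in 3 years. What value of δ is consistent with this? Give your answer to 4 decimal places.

Both payoffs in the second observation are in the future, so β drops out: δ^2·982 = δ^3·1190 ⇒ δ = 982/1190 = 0.82521.

δ ≈ 0.8252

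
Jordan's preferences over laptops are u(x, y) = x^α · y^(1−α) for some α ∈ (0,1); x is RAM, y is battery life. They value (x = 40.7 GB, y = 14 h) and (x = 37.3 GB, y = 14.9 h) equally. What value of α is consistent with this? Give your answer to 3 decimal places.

α ≈ 0.417

Indifference: 40.7^α · 14^(1−α) = 37.3^α · 14.9^(1−α).
Rearrange to (40.7/37.3)^α = (14.9/14)^(1−α) and take logs: α·0.087235 = (1−α)·0.062304.
Thus α·(0.149539) = 0.062304, so α = 0.062304/0.149539 ≈ 0.417.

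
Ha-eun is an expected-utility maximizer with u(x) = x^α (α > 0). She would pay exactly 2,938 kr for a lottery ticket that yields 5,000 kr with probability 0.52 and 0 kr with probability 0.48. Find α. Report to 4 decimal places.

α ≈ 1.2299

Since u(0) = 0, the lottery's EU is 0.52·5000^α.
Indifference: 2938^α = 0.52·5000^α, so (2938/5000)^α = 0.52.
Take logs: α = ln 0.52 / ln(2938/5000) ≈ 1.229858.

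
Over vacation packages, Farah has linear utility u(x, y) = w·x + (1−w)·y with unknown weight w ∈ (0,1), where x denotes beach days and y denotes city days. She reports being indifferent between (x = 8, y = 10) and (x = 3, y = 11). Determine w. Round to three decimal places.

Equating utilities: w·8 + (1−w)·10 = w·3 + (1−w)·11.
w·(8−3) = (1−w)·(11−10), i.e. w·5 = (1−w)·1.
The marginal rate of substitution is 1/5, so w = 1/(5+1) = 0.167.

w = 0.167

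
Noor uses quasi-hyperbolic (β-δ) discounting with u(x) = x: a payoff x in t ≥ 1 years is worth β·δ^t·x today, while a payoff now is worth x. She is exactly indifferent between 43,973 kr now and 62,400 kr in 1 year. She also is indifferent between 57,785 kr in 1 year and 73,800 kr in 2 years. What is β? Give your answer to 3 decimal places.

The second indifference involves only future payoffs, so β cancels: β·δ^1·57785 = β·δ^2·73800, giving δ = 57785/73800 = 0.78299.
The first indifference: 43973 = β·δ·62400, so β = 43973/(δ·62400) = 43973/(0.78299·62400) ≈ 0.900.

β ≈ 0.900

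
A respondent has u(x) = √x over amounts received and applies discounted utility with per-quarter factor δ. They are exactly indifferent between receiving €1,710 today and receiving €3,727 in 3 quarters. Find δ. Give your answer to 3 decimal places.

δ ≈ 0.878

Equating discounted utilities: u(1710) = δ^3·u(3727) ⇒ δ^3 = u(1710)/u(3727).
With u(x) = √x: δ^3 = √1710/√3727 = √(1710/3727) = 0.67736.
So δ = 0.67736^(1/3) ≈ 0.878.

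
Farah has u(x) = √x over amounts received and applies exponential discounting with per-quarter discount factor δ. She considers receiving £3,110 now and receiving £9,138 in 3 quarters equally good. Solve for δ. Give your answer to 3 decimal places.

δ ≈ 0.836

Indifference means u(3110) = δ^3 · u(9138), so δ^3 = u(3110)/u(9138).
Since u(x) = √x, δ^3 = √(3110/9138) = 0.58338.
So δ = 0.58338^(1/3) ≈ 0.836.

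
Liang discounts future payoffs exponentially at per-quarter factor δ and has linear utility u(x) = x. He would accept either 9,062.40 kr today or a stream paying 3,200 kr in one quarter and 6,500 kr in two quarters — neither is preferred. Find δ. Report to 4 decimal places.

Equating present values: 9062.40 = 3200δ + 6500δ².
That is, 6500δ² + 3200δ − 9062.40 = 0, a quadratic in δ.
By the quadratic formula (taking the positive root), δ = (−3200 + √245862400.00) / 13000 ≈ 0.9600.

δ ≈ 0.9600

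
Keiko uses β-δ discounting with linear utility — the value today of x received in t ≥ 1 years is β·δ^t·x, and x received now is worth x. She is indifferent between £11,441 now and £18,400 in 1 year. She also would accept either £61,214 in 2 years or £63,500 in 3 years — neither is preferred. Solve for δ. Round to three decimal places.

Both payoffs in the second observation are in the future, so β drops out: δ^2·61214 = δ^3·63500 ⇒ δ = 61214/63500 = 0.96400.

δ ≈ 0.964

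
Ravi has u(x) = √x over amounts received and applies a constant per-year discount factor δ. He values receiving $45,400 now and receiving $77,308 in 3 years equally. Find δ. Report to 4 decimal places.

δ ≈ 0.9151

Equating discounted utilities: u(45400) = δ^3·u(77308) ⇒ δ^3 = u(45400)/u(77308).
With u(x) = √x: δ^3 = √45400/√77308 = √(45400/77308) = 0.76633.
Taking the cube root: δ = 0.76633^(1/3) ≈ 0.9151.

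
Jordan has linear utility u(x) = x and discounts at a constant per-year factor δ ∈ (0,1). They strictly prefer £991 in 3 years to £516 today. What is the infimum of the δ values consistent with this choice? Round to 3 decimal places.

Comparing present values: 516 < δ^3·991.
So δ^3 > 516/991 = 0.52069; taking the cube root of both positive sides preserves the inequality.
δ > 0.52069^(1/3) = 0.804.

δ > 0.804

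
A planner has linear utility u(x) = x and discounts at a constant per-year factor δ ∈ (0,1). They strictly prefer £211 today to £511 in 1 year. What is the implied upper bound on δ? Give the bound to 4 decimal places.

The preference means 211 > δ·511.
So δ < 211/511 = 0.41292.

δ < 0.4129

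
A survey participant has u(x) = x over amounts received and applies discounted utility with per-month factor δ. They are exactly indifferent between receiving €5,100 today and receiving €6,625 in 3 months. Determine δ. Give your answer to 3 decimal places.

Indifference means u(5100) = δ^3 · u(6625), so δ^3 = u(5100)/u(6625).
With u(x) = x: δ^3 = 5100/6625 = 0.76981.
Taking the cube root: δ = 0.76981^(1/3) ≈ 0.916.

δ ≈ 0.916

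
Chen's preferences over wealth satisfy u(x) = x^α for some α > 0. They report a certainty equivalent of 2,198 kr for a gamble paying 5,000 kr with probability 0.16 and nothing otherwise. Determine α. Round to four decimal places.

Since u(0) = 0, the lottery's EU is 0.16·5000^α.
Indifference: 2198^α = 0.16·5000^α, so (2198/5000)^α = 0.16.
Take logs: α = ln 0.16 / ln(2198/5000) ≈ 2.229716.

α ≈ 2.2297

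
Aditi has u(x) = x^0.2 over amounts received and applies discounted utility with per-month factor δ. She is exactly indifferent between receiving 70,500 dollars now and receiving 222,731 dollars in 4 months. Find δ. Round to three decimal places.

δ ≈ 0.944

Indifference means u(70500) = δ^4 · u(222731), so δ^4 = u(70500)/u(222731).
Since u(x) = x^0.2, δ^4 = (70500/222731)^0.2 = 0.31653^0.2 = 0.79448.
Taking the 4th root: δ = 0.79448^(1/4) ≈ 0.944.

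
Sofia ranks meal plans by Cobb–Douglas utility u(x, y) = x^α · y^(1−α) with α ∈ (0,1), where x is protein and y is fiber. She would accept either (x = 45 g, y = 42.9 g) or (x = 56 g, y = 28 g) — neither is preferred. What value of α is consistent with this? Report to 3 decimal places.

Indifference: 45^α · 42.9^(1−α) = 56^α · 28^(1−α).
(45/56)^α = (28/42.9)^(1−α); take logs: α·ln(45/56) = (1−α)·ln(28/42.9), i.e. α·-0.218689 = (1−α)·-0.426667.
Thus α·(-0.645356) = -0.426667, so α = -0.426667/-0.645356 ≈ 0.661.

α ≈ 0.661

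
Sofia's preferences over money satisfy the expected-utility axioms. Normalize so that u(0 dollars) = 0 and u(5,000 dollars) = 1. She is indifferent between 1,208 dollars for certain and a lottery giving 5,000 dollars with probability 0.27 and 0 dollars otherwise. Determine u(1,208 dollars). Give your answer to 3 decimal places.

0.270

u(1,208 dollars) equals the lottery's expected utility: 0.27·1 + 0.73·0 = 0.27.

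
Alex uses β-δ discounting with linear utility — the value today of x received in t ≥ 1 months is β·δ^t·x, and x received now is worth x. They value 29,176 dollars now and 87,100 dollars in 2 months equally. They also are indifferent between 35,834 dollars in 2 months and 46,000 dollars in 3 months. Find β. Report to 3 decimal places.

β ≈ 0.552

From the later pair, β·δ^2·35834 = β·δ^3·46000; dividing through, δ = 35834/46000 = 0.77900.
Now use the now-vs-future pair: 29176 = β·δ^2·87100 gives β = 29176/(0.60684·87100) ≈ 0.552.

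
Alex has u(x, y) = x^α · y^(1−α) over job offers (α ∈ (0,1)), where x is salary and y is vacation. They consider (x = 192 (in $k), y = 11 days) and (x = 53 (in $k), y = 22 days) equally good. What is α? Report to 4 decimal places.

α ≈ 0.3500

The Cobb–Douglas utilities coincide, so 192^α·11^(1−α) = 53^α·22^(1−α).
Rearrange to (192/53)^α = (22/11)^(1−α) and take logs: α·1.2872035 = (1−α)·0.6931472.
So α/(1−α) = (0.6931472)/(1.2872035) = 0.5384908, and α = 0.5384908/1.5384908 ≈ 0.3500.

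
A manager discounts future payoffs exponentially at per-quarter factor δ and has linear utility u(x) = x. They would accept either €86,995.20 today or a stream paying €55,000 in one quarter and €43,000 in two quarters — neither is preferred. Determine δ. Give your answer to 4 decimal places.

Present value of the stream is 55000·δ + 43000·δ². Indifference gives 55000δ + 43000δ² = 86995.20.
Rearranged: 43000δ² + 55000δ − 86995.20 = 0.
By the quadratic formula (taking the positive root), δ = (−55000 + √17988174400.00) / 86000 ≈ 0.9200.

δ ≈ 0.9200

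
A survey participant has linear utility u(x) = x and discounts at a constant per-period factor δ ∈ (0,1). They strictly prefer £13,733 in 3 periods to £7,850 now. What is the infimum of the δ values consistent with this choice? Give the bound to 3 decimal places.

The preference means 7850 < δ^3·13733.
Hence δ^3 > 7850/13733 = 0.57162, and x ↦ x^(1/3) is increasing on (0,∞).
δ > 0.57162^(1/3) = 0.830.

δ > 0.830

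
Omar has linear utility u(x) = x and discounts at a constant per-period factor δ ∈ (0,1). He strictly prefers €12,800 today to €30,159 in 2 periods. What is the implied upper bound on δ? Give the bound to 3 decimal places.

Under u(x) = x this choice says 12800 > δ^2·30159.
Dividing by 30159: δ^2 < 0.42442. Both sides are positive, so the square root keeps the direction.
δ < 0.42442^(1/2) = 0.651.

δ < 0.651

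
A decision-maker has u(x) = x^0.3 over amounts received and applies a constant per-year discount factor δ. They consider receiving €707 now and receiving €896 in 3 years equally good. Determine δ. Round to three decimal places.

Equating discounted utilities: u(707) = δ^3·u(896) ⇒ δ^3 = u(707)/u(896).
Since u(x) = x^0.3, δ^3 = (707/896)^0.3 = 0.78906^0.3 = 0.93139.
Hence δ = (0.93139)^(1/3) = 0.97659.

δ ≈ 0.977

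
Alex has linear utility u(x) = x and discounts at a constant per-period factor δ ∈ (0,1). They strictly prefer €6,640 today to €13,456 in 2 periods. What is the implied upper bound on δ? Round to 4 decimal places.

δ < 0.7025

The preference means 6640 > δ^2·13456.
So δ^2 < 6640/13456 = 0.49346; taking the square root of both positive sides preserves the inequality.
δ < 0.49346^(1/2) = 0.7025.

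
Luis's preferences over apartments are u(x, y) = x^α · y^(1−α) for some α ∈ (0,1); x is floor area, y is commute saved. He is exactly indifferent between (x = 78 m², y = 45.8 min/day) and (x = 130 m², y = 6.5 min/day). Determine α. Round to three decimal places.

α ≈ 0.793

The Cobb–Douglas utilities coincide, so 78^α·45.8^(1−α) = 130^α·6.5^(1−α).
(78/130)^α = (6.5/45.8)^(1−α); take logs: α·ln(78/130) = (1−α)·ln(6.5/45.8), i.e. α·-0.510826 = (1−α)·-1.952482.
With A = -0.510826 and B = -1.952482: α·A = (1−α)·B, so α = B/(A+B) = -1.952482/-2.463308 ≈ 0.793.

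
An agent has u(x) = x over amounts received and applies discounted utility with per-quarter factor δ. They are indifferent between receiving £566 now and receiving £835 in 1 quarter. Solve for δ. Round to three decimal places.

δ ≈ 0.678

Indifference means u(566) = δ · u(835), so δ = u(566)/u(835).
With u(x) = x: δ = 566/835 = 0.67784.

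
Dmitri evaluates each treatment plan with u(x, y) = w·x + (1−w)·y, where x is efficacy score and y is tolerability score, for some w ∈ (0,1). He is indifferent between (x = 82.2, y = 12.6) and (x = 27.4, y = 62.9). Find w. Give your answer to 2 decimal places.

Indifference: w·82.2 + (1−w)·12.6 = w·27.4 + (1−w)·62.9.
Collecting terms: w·54.8 = (1−w)·50.3.
So w/(1−w) = 50.3/54.8 = 0.9179, giving w = 50.3/(54.8+50.3) = 0.48.

w = 0.48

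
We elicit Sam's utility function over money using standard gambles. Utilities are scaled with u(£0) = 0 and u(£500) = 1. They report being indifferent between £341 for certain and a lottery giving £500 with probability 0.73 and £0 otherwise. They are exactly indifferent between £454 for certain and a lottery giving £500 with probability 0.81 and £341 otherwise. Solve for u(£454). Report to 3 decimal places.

The first gamble pins u(£341): it must equal 0.73·1 + 0.27·0 = 0.73.
Then u(£454) = 0.81·u(£500) + 0.19·u(£341) = 0.81·1.00 + 0.19·0.73 = 0.9487.

0.949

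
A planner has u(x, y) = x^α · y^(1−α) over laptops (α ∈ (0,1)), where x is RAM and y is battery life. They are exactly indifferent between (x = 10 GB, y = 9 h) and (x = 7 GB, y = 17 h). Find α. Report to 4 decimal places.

Indifference: 10^α · 9^(1−α) = 7^α · 17^(1−α).
Taking logs: α·ln 10 + (1−α)·ln 9 = α·ln 7 + (1−α)·ln 17, i.e. α·0.3566749 = (1−α)·0.6359888.
Thus α·(0.9926637) = 0.6359888, so α = 0.6359888/0.9926637 ≈ 0.6407.

α ≈ 0.6407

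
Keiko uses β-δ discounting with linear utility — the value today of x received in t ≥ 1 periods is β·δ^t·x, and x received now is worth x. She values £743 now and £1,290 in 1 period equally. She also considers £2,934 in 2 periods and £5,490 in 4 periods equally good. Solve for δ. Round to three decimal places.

The second indifference involves only future payoffs, so β cancels: β·δ^2·2934 = β·δ^4·5490, giving δ^2 = 2934/5490 = 0.53443, so δ = 0.73104.

δ ≈ 0.731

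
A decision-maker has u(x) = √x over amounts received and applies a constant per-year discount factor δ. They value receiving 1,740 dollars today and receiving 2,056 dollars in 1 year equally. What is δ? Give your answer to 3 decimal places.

δ ≈ 0.920

Equating discounted utilities: u(1740) = δ·u(2056) ⇒ δ = u(1740)/u(2056).
Since u(x) = √x, δ = √(1740/2056) = 0.91995.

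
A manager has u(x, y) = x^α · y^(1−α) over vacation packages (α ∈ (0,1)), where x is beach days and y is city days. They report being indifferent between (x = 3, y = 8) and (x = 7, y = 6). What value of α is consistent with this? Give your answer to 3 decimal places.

α ≈ 0.253

Indifference: 3^α · 8^(1−α) = 7^α · 6^(1−α).
Taking logs: α·ln 3 + (1−α)·ln 8 = α·ln 7 + (1−α)·ln 6, i.e. α·-0.847298 = (1−α)·-0.287682.
With A = -0.847298 and B = -0.287682: α·A = (1−α)·B, so α = B/(A+B) = -0.287682/-1.134980 ≈ 0.253.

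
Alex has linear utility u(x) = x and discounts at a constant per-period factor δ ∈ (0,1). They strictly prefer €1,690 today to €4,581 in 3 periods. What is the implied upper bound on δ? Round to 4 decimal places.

Comparing present values: 1690 > δ^3·4581.
Dividing by 4581: δ^3 < 0.36892. Both sides are positive, so the cube root keeps the direction.
δ < 0.36892^(1/3) = 0.7172.

δ < 0.7172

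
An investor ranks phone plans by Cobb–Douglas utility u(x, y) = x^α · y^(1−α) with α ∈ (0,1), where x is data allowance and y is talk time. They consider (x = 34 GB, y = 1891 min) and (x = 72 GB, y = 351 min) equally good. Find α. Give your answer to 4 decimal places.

Indifference: 34^α · 1891^(1−α) = 72^α · 351^(1−α).
Rearrange to (34/72)^α = (351/1891)^(1−α) and take logs: α·-0.7503056 = (1−α)·-1.6840748.
Thus α·(-2.4343804) = -1.6840748, so α = -1.6840748/-2.4343804 ≈ 0.6918.

α ≈ 0.6918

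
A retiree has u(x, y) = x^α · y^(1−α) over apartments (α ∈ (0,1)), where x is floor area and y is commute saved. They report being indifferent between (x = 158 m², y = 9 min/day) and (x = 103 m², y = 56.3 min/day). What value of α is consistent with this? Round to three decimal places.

α ≈ 0.811

Indifference: 158^α · 9^(1−α) = 103^α · 56.3^(1−α).
(158/103)^α = (56.3/9)^(1−α); take logs: α·ln(158/103) = (1−α)·ln(56.3/9), i.e. α·0.427866 = (1−α)·1.833470.
With A = 0.427866 and B = 1.833470: α·A = (1−α)·B, so α = B/(A+B) = 1.833470/2.261336 ≈ 0.811.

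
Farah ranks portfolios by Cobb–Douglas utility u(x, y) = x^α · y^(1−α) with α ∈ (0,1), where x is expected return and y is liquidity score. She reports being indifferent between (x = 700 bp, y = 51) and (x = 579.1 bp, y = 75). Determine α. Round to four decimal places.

Set the two utilities equal: 700^α·51^(1−α) = 579.1^α·75^(1−α).
(700/579.1)^α = (75/51)^(1−α); take logs: α·ln(700/579.1) = (1−α)·ln(75/51), i.e. α·0.1896052 = (1−α)·0.3856625.
Thus α·(0.5752677) = 0.3856625, so α = 0.3856625/0.5752677 ≈ 0.6704.

α ≈ 0.6704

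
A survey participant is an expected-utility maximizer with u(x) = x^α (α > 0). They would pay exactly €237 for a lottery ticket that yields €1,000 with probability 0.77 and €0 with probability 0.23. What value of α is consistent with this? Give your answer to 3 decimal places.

EU(lottery) = 0.77·1000^α + 0.23·0 = 0.77·1000^α.
Indifference: 237^α = 0.77·1000^α, so (237/1000)^α = 0.77.
α = ln(0.77) / ln(237/1000) = -0.261365/-1.439695 ≈ 0.182.

α ≈ 0.182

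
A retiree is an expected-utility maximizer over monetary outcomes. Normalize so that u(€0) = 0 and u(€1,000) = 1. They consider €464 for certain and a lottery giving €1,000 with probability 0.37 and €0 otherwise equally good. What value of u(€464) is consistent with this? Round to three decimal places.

u(€464) equals the lottery's expected utility: 0.37·1 + 0.63·0 = 0.37.

0.370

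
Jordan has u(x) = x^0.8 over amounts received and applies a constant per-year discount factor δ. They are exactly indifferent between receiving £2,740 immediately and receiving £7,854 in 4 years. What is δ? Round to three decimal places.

The payoff in 4 years is discounted by δ^4, so u(2740) = δ^4·u(7854) and δ^4 = u(2740)/u(7854).
Since u(x) = x^0.8, δ^4 = (2740/7854)^0.8 = 0.34887^0.8 = 0.43065.
Taking the 4th root: δ = 0.43065^(1/4) ≈ 0.810.

δ ≈ 0.810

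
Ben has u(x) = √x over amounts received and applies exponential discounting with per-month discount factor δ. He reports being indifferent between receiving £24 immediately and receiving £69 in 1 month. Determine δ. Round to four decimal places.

δ ≈ 0.5898

Equating discounted utilities: u(24) = δ·u(69) ⇒ δ = u(24)/u(69).
Since u(x) = √x, δ = √(24/69) = 0.58977.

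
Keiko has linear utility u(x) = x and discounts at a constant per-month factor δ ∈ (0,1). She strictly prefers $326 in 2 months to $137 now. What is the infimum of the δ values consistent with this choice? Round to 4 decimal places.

δ > 0.6483

The preference means 137 < δ^2·326.
Hence δ^2 > 137/326 = 0.42025, and x ↦ x^(1/2) is increasing on (0,∞).
δ > (137/326)^(1/2) ≈ 0.6483.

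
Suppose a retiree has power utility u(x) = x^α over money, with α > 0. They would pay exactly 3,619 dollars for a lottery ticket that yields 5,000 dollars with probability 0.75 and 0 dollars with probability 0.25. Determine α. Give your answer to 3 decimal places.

α ≈ 0.890

EU(lottery) = 0.75·5000^α + 0.25·0 = 0.75·5000^α.
Indifference: 3619^α = 0.75·5000^α, so (3619/5000)^α = 0.75.
Taking logs: α·ln(3619/5000) = ln(0.75), so α = -0.287682 / -0.323240 ≈ 0.890.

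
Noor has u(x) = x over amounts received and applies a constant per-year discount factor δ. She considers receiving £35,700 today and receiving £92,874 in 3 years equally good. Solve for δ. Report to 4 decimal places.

Equating discounted utilities: u(35700) = δ^3·u(92874) ⇒ δ^3 = u(35700)/u(92874).
With u(x) = x: δ^3 = 35700/92874 = 0.38439.
Taking the cube root: δ = 0.38439^(1/3) ≈ 0.7271.

δ ≈ 0.7271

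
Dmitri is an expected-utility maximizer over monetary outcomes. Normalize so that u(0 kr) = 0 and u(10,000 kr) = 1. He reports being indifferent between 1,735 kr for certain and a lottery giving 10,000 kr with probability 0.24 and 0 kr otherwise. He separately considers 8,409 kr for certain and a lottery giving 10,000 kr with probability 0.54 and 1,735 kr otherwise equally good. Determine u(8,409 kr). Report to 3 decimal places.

0.650

From the first indifference, u(1,735 kr) = 0.24·u(10,000 kr) + 0.76·u(0 kr) = 0.24·1 + 0.76·0 = 0.24.
Chaining: u(8,409 kr) = 0.54·1.00 + 0.46·0.24 = 0.6504.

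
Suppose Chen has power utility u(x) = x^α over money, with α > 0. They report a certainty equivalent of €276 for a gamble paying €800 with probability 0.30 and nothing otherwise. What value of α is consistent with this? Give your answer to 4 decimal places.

The lottery's expected utility is 0.30·u(800) + 0.70·u(0) = 0.30·800^α (since u(0) = 0 for α > 0).
Equating: 276^α = 0.30·800^α, i.e. 0.3450^α = 0.30.
Taking logs: α·ln(276/800) = ln(0.30), so α = -1.2039728 / -1.0642109 ≈ 1.1313.

α ≈ 1.1313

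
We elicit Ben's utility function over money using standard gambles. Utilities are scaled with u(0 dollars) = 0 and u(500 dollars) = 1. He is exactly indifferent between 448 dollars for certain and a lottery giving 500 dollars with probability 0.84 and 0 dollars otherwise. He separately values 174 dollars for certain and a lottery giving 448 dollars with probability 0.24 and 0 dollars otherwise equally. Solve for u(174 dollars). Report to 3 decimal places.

From the first indifference, u(448 dollars) = 0.84·u(500 dollars) + 0.16·u(0 dollars) = 0.84·1 + 0.16·0 = 0.84.
Chaining: u(174 dollars) = 0.24·0.84 + 0.76·0.00 = 0.2016.

0.202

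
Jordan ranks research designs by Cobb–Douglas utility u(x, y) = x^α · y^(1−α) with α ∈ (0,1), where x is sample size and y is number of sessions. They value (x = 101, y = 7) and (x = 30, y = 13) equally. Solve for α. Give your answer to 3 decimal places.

α ≈ 0.338

Indifference: 101^α · 7^(1−α) = 30^α · 13^(1−α).
(101/30)^α = (13/7)^(1−α); take logs: α·ln(101/30) = (1−α)·ln(13/7), i.e. α·1.213923 = (1−α)·0.619039.
With A = 1.213923 and B = 0.619039: α·A = (1−α)·B, so α = B/(A+B) = 0.619039/1.832962 ≈ 0.338.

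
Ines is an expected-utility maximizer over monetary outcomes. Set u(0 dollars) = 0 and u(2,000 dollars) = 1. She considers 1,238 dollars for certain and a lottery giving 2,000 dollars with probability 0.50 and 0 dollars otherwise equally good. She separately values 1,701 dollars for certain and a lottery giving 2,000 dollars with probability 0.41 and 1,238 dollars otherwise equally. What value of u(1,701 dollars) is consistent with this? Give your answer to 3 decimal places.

The first gamble pins u(1,238 dollars): it must equal 0.50·1 + 0.50·0 = 0.50.
The second indifference gives u(1,701 dollars) = 0.41·u(2,000 dollars) + 0.59·u(1,238 dollars) = 0.41·1.00 + 0.59·0.50 = 0.7050.

0.705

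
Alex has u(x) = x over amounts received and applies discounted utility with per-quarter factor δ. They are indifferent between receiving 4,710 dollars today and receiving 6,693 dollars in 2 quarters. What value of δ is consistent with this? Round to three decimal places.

Indifference means u(4710) = δ^2 · u(6693), so δ^2 = u(4710)/u(6693).
With u(x) = x: δ^2 = 4710/6693 = 0.70372.
Hence δ = (0.70372)^(1/2) = 0.83888.

δ ≈ 0.839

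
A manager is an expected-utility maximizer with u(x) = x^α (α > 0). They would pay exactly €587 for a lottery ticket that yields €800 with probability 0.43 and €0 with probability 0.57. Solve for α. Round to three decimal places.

EU(lottery) = 0.43·800^α + 0.57·0 = 0.43·800^α.
Equating: 587^α = 0.43·800^α, i.e. 0.7338^α = 0.43.
Taking logs: α·ln(587/800) = ln(0.43), so α = -0.843970 / -0.309587 ≈ 2.726.

α ≈ 2.726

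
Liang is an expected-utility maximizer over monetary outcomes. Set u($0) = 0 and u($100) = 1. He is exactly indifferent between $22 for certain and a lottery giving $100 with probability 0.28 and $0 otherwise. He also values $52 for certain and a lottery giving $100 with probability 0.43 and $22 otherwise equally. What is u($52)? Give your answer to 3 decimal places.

From the first indifference, u($22) = 0.28·u($100) + 0.72·u($0) = 0.28·1 + 0.72·0 = 0.28.
The second indifference gives u($52) = 0.43·u($100) + 0.57·u($22) = 0.43·1.00 + 0.57·0.28 = 0.5896.

0.590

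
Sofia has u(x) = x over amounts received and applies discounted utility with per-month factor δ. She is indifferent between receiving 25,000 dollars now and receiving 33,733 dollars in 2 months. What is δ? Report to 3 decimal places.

δ ≈ 0.861

Indifference means u(25000) = δ^2 · u(33733), so δ^2 = u(25000)/u(33733).
With u(x) = x: δ^2 = 25000/33733 = 0.74111.
Hence δ = (0.74111)^(1/2) = 0.86088.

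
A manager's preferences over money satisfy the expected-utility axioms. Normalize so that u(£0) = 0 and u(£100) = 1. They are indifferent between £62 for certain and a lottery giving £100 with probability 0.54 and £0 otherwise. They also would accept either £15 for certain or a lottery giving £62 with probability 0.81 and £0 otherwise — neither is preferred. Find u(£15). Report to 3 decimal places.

From the first indifference, u(£62) = 0.54·u(£100) + 0.46·u(£0) = 0.54·1 + 0.46·0 = 0.54.
Then u(£15) = 0.81·u(£62) + 0.19·u(£0) = 0.81·0.54 + 0.19·0.00 = 0.4374.

0.437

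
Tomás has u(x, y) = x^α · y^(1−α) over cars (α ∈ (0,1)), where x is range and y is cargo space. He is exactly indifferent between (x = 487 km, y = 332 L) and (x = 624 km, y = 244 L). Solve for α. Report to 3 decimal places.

Set the two utilities equal: 487^α·332^(1−α) = 624^α·244^(1−α).
(487/624)^α = (244/332)^(1−α); take logs: α·ln(487/624) = (1−α)·ln(244/332), i.e. α·-0.247886 = (1−α)·-0.307967.
So α/(1−α) = (-0.307967)/(-0.247886) = 1.242374, and α = 1.242374/2.242374 ≈ 0.554.

α ≈ 0.554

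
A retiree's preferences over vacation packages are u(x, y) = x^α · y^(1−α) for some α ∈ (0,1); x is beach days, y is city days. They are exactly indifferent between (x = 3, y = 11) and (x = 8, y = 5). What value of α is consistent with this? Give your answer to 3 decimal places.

The Cobb–Douglas utilities coincide, so 3^α·11^(1−α) = 8^α·5^(1−α).
Rearrange to (3/8)^α = (5/11)^(1−α) and take logs: α·-0.980829 = (1−α)·-0.788457.
So α/(1−α) = (-0.788457)/(-0.980829) = 0.803868, and α = 0.803868/1.803868 ≈ 0.446.

α ≈ 0.446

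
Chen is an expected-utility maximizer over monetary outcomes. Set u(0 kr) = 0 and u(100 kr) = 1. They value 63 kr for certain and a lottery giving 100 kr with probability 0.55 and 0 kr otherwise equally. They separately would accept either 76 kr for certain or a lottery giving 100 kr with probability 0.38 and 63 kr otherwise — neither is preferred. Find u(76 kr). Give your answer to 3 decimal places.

First, u(63 kr) = 0.55·u(100 kr) + 0.45·u(0 kr) = 0.55.
Then u(76 kr) = 0.38·u(100 kr) + 0.62·u(63 kr) = 0.38·1.00 + 0.62·0.55 = 0.7210.

0.721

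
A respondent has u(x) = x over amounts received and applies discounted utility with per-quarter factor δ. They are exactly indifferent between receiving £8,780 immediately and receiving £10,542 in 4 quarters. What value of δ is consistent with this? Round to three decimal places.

Indifference means u(8780) = δ^4 · u(10542), so δ^4 = u(8780)/u(10542).
With u(x) = x: δ^4 = 8780/10542 = 0.83286.
Hence δ = (0.83286)^(1/4) = 0.95531.

δ ≈ 0.955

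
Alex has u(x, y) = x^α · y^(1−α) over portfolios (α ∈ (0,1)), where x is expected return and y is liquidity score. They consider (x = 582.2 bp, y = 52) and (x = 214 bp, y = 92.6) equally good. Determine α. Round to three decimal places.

α ≈ 0.366

Indifference: 582.2^α · 52^(1−α) = 214^α · 92.6^(1−α).
Taking logs: α·ln 582.2 + (1−α)·ln 52 = α·ln 214 + (1−α)·ln 92.6, i.e. α·1.000838 = (1−α)·0.577045.
So α/(1−α) = (0.577045)/(1.000838) = 0.576562, and α = 0.576562/1.576562 ≈ 0.366.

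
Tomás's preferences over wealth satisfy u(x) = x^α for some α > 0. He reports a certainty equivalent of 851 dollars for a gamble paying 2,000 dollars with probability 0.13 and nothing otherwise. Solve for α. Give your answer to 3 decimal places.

α ≈ 2.388

The lottery's expected utility is 0.13·u(2000) + 0.87·u(0) = 0.13·2000^α (since u(0) = 0 for α > 0).
Indifference: 851^α = 0.13·2000^α, so (851/2000)^α = 0.13.
α = ln(0.13) / ln(851/2000) = -2.040221/-0.854490 ≈ 2.388.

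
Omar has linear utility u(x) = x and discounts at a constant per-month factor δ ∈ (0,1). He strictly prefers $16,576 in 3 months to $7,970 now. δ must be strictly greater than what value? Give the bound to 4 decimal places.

δ > 0.7834

The preference means 7970 < δ^3·16576.
Hence δ^3 > 7970/16576 = 0.48082, and x ↦ x^(1/3) is increasing on (0,∞).
δ > 0.48082^(1/3) = 0.7834.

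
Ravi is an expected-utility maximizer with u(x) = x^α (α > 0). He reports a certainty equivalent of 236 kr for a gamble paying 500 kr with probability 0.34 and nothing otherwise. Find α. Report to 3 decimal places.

Since u(0) = 0, the lottery's EU is 0.34·500^α.
Equating: 236^α = 0.34·500^α, i.e. 0.4720^α = 0.34.
α = ln(0.34) / ln(236/500) = -1.078810/-0.750776 ≈ 1.437.

α ≈ 1.437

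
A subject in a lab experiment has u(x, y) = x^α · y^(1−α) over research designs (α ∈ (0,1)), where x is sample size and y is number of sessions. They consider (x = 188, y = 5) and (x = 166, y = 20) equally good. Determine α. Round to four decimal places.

α ≈ 0.9176

The Cobb–Douglas utilities coincide, so 188^α·5^(1−α) = 166^α·20^(1−α).
Taking logs: α·ln 188 + (1−α)·ln 5 = α·ln 166 + (1−α)·ln 20, i.e. α·0.1244542 = (1−α)·1.3862944.
With A = 0.1244542 and B = 1.3862944: α·A = (1−α)·B, so α = B/(A+B) = 1.3862944/1.5107486 ≈ 0.9176.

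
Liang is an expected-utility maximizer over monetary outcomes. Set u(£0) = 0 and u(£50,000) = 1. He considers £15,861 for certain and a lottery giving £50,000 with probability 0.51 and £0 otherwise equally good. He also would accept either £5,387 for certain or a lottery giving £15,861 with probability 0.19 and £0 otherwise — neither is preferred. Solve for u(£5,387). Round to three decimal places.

0.097

From the first indifference, u(£15,861) = 0.51·u(£50,000) + 0.49·u(£0) = 0.51·1 + 0.49·0 = 0.51.
Then u(£5,387) = 0.19·u(£15,861) + 0.81·u(£0) = 0.19·0.51 + 0.81·0.00 = 0.0969.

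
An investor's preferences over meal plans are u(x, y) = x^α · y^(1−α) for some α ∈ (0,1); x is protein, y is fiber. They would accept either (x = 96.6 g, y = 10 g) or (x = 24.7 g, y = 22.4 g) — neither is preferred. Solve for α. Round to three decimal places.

α ≈ 0.372

Indifference: 96.6^α · 10^(1−α) = 24.7^α · 22.4^(1−α).
(96.6/24.7)^α = (22.4/10)^(1−α); take logs: α·ln(96.6/24.7) = (1−α)·ln(22.4/10), i.e. α·1.363775 = (1−α)·0.806476.
So α/(1−α) = (0.806476)/(1.363775) = 0.591356, and α = 0.591356/1.591356 ≈ 0.372.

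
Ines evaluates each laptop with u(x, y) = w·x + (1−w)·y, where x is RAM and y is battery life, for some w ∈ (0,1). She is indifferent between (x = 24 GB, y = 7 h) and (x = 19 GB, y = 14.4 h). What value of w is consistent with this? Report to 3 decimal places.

w = 0.597

Indifference: w·24 + (1−w)·7 = w·19 + (1−w)·14.4.
Rearranging, 5·w − 7.4·(1−w) = 0.
Hence w = 7.4/(5+7.4) = 7.4/12.4 = 0.597.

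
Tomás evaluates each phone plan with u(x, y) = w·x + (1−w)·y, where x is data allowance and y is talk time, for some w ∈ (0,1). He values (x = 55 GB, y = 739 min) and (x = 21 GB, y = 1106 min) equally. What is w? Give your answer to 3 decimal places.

Equating utilities: w·55 + (1−w)·739 = w·21 + (1−w)·1106.
Collecting terms: w·34 = (1−w)·367.
Hence w = 367/(34+367) = 367/401 = 0.915.

w = 0.915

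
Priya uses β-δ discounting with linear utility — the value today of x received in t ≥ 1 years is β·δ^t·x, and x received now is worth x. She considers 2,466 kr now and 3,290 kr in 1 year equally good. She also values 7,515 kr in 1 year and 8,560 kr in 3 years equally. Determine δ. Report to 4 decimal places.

The second indifference involves only future payoffs, so β cancels: β·δ^1·7515 = β·δ^3·8560, giving δ^2 = 7515/8560 = 0.87792, so δ = 0.93697.

δ ≈ 0.9370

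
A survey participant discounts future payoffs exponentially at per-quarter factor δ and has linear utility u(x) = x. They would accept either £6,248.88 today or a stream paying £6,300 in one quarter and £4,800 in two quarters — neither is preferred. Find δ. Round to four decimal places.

δ ≈ 0.6600

Present value of the stream is 6300·δ + 4800·δ². Indifference gives 6300δ + 4800δ² = 6248.88.
That is, 4800δ² + 6300δ − 6248.88 = 0, a quadratic in δ.
By the quadratic formula (taking the positive root), δ = (−6300 + √159668496.00) / 9600 ≈ 0.6600.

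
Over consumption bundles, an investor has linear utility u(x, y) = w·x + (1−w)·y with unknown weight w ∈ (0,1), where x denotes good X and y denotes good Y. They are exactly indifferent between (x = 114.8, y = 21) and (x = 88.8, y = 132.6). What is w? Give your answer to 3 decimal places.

Equating utilities: w·114.8 + (1−w)·21 = w·88.8 + (1−w)·132.6.
Rearranging, 26·w − 111.6·(1−w) = 0.
The marginal rate of substitution is 111.6/26, so w = 111.6/(26+111.6) = 0.811.

w = 0.811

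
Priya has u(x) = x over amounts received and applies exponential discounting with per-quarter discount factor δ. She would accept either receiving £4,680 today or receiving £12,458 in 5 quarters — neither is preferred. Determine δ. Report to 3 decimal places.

δ ≈ 0.822

Equating discounted utilities: u(4680) = δ^5·u(12458) ⇒ δ^5 = u(4680)/u(12458).
With u(x) = x: δ^5 = 4680/12458 = 0.37566.
Taking the 5th root: δ = 0.37566^(1/5) ≈ 0.822.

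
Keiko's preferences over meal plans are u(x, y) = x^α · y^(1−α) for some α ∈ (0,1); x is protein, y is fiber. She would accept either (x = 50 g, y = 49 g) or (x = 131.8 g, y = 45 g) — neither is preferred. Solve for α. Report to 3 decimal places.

Set the two utilities equal: 50^α·49^(1−α) = 131.8^α·45^(1−α).
Taking logs: α·ln 50 + (1−α)·ln 49 = α·ln 131.8 + (1−α)·ln 45, i.e. α·-0.969263 = (1−α)·-0.085158.
So α/(1−α) = (-0.085158)/(-0.969263) = 0.087859, and α = 0.087859/1.087859 ≈ 0.081.

α ≈ 0.081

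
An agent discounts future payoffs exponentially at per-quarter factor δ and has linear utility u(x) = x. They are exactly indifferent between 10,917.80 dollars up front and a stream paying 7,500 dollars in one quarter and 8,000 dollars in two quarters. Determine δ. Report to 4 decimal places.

δ ≈ 0.7900

Equating present values: 10917.80 = 7500δ + 8000δ².
That is, 8000δ² + 7500δ − 10917.80 = 0, a quadratic in δ.
By the quadratic formula (taking the positive root), δ = (−7500 + √405619600.00) / 16000 ≈ 0.7900.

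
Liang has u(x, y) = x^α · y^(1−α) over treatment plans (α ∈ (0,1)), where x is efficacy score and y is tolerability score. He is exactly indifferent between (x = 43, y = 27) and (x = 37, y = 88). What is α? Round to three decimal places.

α ≈ 0.887

Indifference: 43^α · 27^(1−α) = 37^α · 88^(1−α).
Taking logs: α·ln 43 + (1−α)·ln 27 = α·ln 37 + (1−α)·ln 88, i.e. α·0.150282 = (1−α)·1.181500.
With A = 0.150282 and B = 1.181500: α·A = (1−α)·B, so α = B/(A+B) = 1.181500/1.331782 ≈ 0.887.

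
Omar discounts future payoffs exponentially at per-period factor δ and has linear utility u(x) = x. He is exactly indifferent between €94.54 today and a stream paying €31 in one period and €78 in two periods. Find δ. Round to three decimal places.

Equating present values: 94.54 = 31δ + 78δ².
So 78δ² + 31δ − 94.54 = 0.
By the quadratic formula (taking the positive root), δ = (−31 + √30457.48) / 156 ≈ 0.920.

δ ≈ 0.920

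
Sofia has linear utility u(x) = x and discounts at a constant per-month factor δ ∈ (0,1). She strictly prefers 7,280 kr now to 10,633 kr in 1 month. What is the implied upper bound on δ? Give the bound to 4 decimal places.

Comparing present values: 7280 > δ·10633.
Dividing through by 10633 gives δ < 0.68466.

δ < 0.6847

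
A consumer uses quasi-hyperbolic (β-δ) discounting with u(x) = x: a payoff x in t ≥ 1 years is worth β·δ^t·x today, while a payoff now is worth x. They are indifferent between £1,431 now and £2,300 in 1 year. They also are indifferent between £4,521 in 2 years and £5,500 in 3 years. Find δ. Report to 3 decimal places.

From the later pair, β·δ^2·4521 = β·δ^3·5500; dividing through, δ = 4521/5500 = 0.82200.

δ ≈ 0.822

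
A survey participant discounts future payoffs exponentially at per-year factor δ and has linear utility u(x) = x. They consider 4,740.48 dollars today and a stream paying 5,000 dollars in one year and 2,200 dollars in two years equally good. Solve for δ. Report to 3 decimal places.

Equating present values: 4740.48 = 5000δ + 2200δ².
That is, 2200δ² + 5000δ − 4740.48 = 0, a quadratic in δ.
The positive root is δ = [−5000 + √(5000² + 4·2200·4740.48)] / (2·2200) = (−5000 + 8168.000)/4400 ≈ 0.720.

δ ≈ 0.720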